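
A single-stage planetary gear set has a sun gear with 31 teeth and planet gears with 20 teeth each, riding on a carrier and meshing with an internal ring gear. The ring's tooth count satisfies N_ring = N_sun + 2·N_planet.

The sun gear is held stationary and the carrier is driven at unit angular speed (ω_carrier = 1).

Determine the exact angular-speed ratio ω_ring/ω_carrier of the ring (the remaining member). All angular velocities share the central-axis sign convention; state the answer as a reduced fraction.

N_ring = 31 + 2·20 = 71
31(ω_s−ω_c) = −71(ω_r−ω_c),  ω_s=0, ω_c=1
ω_r = 1 − (31/71)(0−1) = 102/71
ω_r/ω_c = 102/71

102/71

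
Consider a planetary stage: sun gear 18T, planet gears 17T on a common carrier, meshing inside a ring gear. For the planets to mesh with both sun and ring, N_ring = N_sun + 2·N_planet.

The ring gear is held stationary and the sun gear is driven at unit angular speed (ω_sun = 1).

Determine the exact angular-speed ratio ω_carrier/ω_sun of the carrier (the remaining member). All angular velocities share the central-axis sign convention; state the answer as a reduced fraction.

9/35

N_ring = 18 + 2·17 = 52
18(ω_s−ω_c) = −52(ω_r−ω_c),  ω_r=0, ω_s=1
18(1−ω_c) = −52(0−ω_c)  ⇒  70ω_c = 18  ⇒  ω_c = 9/35
ω_c/ω_s = 9/35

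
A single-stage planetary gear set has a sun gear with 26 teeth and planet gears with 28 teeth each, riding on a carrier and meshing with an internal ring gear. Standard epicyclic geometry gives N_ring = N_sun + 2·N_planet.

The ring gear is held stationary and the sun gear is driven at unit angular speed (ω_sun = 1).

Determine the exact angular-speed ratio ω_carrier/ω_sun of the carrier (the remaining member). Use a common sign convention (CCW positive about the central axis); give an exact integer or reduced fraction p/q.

N_ring = 26 + 2·28 = 82
26(ω_s−ω_c) = −82(ω_r−ω_c),  ω_r=0, ω_s=1
26(1−ω_c) = −82(0−ω_c)  ⇒  108ω_c = 26  ⇒  ω_c = 13/54
ω_c/ω_s = 13/54

13/54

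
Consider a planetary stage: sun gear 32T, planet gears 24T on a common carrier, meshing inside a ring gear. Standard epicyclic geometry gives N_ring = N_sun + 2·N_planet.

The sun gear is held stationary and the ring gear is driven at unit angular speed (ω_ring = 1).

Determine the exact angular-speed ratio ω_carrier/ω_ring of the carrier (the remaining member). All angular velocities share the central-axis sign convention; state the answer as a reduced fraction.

N_ring = 32 + 2·24 = 80
32(ω_s−ω_c) = −80(ω_r−ω_c),  ω_s=0, ω_r=1
32(0−ω_c) = −80(1−ω_c)  ⇒  112ω_c = 80  ⇒  ω_c = 5/7
ω_c/ω_r = 5/7

5/7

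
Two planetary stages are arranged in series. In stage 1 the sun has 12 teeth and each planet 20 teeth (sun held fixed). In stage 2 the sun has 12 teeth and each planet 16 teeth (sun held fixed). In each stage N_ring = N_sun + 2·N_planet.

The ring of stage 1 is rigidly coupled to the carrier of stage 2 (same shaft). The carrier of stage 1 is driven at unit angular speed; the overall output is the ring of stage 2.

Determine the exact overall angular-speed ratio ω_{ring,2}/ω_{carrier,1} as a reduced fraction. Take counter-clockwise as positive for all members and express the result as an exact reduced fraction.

Stage 1: N_ring = 12 + 2·20 = 52
Stage 1: 12(ω_s−ω_c) = −52(ω_r−ω_c),  ω_s=0, ω_c=1
Stage 1: ω_r = 1 − (12/52)(0−1) = 16/13
  ⇒ ω_r¹/ω_c¹ = 16/13
Stage 2: N_ring = 12 + 2·16 = 44
Stage 2: 12(ω_s−ω_c) = −44(ω_r−ω_c),  ω_s=0, ω_c=1
Stage 2: ω_r = 1 − (12/44)(0−1) = 14/11
  ⇒ ω_r²/ω_c² = 14/11
Coupling ω_c² = ω_r¹ ⇒ overall = 16/13 × 14/11 = 224/143

224/143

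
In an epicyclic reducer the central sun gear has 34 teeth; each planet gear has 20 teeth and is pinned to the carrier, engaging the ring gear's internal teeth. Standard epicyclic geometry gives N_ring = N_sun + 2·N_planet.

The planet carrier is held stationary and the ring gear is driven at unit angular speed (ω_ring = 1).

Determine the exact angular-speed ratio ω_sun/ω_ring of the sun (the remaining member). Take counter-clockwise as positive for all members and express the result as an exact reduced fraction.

N_ring = 34 + 2·20 = 74
34(ω_s−ω_c) = −74(ω_r−ω_c),  ω_c=0, ω_r=1
ω_s = 0 − (74/34)(1−0) = -37/17
ω_s/ω_r = -37/17

-37/17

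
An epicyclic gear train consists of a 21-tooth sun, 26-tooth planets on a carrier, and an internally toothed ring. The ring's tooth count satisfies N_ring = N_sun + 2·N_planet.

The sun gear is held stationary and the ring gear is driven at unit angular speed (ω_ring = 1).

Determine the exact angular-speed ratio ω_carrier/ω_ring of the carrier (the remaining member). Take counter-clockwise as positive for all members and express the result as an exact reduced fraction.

73/94

N_ring = 21 + 2·26 = 73
21(ω_s−ω_c) = −73(ω_r−ω_c),  ω_s=0, ω_r=1
21(0−ω_c) = −73(1−ω_c)  ⇒  94ω_c = 73  ⇒  ω_c = 73/94
ω_c/ω_r = 73/94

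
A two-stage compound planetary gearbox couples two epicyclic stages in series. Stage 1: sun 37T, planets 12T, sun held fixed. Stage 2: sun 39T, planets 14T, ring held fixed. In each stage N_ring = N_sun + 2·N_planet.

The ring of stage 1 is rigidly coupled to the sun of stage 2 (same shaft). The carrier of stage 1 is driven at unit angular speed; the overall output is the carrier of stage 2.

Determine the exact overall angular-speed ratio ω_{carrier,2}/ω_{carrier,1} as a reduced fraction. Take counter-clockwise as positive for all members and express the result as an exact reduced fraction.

Stage 1: N_ring = 37 + 2·12 = 61
Stage 1: 37(ω_s−ω_c) = −61(ω_r−ω_c),  ω_s=0, ω_c=1
Stage 1: ω_r = 1 − (37/61)(0−1) = 98/61
  ⇒ ω_r¹/ω_c¹ = 98/61
Stage 2: N_ring = 39 + 2·14 = 67
Stage 2: 39(ω_s−ω_c) = −67(ω_r−ω_c),  ω_r=0, ω_s=1
Stage 2: 39(1−ω_c) = −67(0−ω_c)  ⇒  106ω_c = 39  ⇒  ω_c = 39/106
  ⇒ ω_c²/ω_s² = 39/106
Coupling ω_s² = ω_r¹ ⇒ overall = 98/61 × 39/106 = 1911/3233

1911/3233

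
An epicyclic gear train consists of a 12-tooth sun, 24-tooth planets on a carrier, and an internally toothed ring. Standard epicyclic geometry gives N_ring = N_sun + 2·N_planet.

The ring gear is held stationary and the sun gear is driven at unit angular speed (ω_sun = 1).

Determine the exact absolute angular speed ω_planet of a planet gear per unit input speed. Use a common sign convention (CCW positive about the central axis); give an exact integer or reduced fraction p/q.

-1/4

N_ring = 12 + 2·24 = 60
12(ω_s−ω_c) = −60(ω_r−ω_c),  ω_r=0, ω_s=1
12(1−ω_c) = −60(0−ω_c)  ⇒  72ω_c = 12  ⇒  ω_c = 1/6
sun–planet: 12·(1−1/6) = −24·(ω_p−ω_c)  ⇒  ω_p−ω_c = −(12/24)·(5/6) = -5/12
ω_p = 1/6 − 5/12 = -1/4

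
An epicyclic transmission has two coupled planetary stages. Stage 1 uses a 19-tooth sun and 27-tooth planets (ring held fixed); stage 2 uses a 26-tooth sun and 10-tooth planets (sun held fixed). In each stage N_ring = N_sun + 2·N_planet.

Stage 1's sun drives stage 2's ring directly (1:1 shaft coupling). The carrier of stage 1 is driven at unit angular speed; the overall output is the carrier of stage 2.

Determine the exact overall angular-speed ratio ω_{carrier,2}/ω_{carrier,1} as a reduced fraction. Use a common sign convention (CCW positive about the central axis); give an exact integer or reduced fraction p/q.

529/171

Stage 1: N_ring = 19 + 2·27 = 73
Stage 1: 19(ω_s−ω_c) = −73(ω_r−ω_c),  ω_r=0, ω_c=1
Stage 1: ω_s = 1 − (73/19)(0−1) = 92/19
  ⇒ ω_s¹/ω_c¹ = 92/19
Stage 2: N_ring = 26 + 2·10 = 46
Stage 2: 26(ω_s−ω_c) = −46(ω_r−ω_c),  ω_s=0, ω_r=1
Stage 2: 26(0−ω_c) = −46(1−ω_c)  ⇒  72ω_c = 46  ⇒  ω_c = 23/36
  ⇒ ω_c²/ω_r² = 23/36
Coupling ω_r² = ω_s¹ ⇒ overall = 92/19 × 23/36 = 529/171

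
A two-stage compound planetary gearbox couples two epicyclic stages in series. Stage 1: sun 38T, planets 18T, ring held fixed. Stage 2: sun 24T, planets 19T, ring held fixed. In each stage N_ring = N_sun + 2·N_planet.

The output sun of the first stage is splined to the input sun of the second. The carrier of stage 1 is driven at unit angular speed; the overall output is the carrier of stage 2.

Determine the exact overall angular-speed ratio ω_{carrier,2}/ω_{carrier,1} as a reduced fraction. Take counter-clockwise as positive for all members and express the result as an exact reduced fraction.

Stage 1: N_ring = 38 + 2·18 = 74
Stage 1: 38(ω_s−ω_c) = −74(ω_r−ω_c),  ω_r=0, ω_c=1
Stage 1: ω_s = 1 − (74/38)(0−1) = 56/19
  ⇒ ω_s¹/ω_c¹ = 56/19
Stage 2: N_ring = 24 + 2·19 = 62
Stage 2: 24(ω_s−ω_c) = −62(ω_r−ω_c),  ω_r=0, ω_s=1
Stage 2: 24(1−ω_c) = −62(0−ω_c)  ⇒  86ω_c = 24  ⇒  ω_c = 12/43
  ⇒ ω_c²/ω_s² = 12/43
Coupling ω_s² = ω_s¹ ⇒ overall = 56/19 × 12/43 = 672/817

672/817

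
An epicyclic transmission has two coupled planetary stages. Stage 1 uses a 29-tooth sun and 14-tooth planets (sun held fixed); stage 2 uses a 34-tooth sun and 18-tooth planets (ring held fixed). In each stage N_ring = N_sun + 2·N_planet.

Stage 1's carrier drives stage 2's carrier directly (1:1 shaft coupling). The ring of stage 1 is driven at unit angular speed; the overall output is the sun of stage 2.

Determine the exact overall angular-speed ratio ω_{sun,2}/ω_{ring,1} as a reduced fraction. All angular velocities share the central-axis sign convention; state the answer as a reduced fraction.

Stage 1: N_ring = 29 + 2·14 = 57
Stage 1: 29(ω_s−ω_c) = −57(ω_r−ω_c),  ω_s=0, ω_r=1
Stage 1: 29(0−ω_c) = −57(1−ω_c)  ⇒  86ω_c = 57  ⇒  ω_c = 57/86
  ⇒ ω_c¹/ω_r¹ = 57/86
Stage 2: N_ring = 34 + 2·18 = 70
Stage 2: 34(ω_s−ω_c) = −70(ω_r−ω_c),  ω_r=0, ω_c=1
Stage 2: ω_s = 1 − (70/34)(0−1) = 52/17
  ⇒ ω_s²/ω_c² = 52/17
Coupling ω_c² = ω_c¹ ⇒ overall = 57/86 × 52/17 = 1482/731

1482/731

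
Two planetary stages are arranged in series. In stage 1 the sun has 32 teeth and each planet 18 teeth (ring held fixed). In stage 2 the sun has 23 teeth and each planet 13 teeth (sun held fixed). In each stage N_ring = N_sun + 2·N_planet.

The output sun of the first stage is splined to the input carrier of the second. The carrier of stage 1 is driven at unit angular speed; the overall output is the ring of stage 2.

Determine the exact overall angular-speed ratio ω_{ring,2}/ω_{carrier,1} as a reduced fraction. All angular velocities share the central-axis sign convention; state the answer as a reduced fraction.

Stage 1: N_ring = 32 + 2·18 = 68
Stage 1: 32(ω_s−ω_c) = −68(ω_r−ω_c),  ω_r=0, ω_c=1
Stage 1: ω_s = 1 − (68/32)(0−1) = 25/8
  ⇒ ω_s¹/ω_c¹ = 25/8
Stage 2: N_ring = 23 + 2·13 = 49
Stage 2: 23(ω_s−ω_c) = −49(ω_r−ω_c),  ω_s=0, ω_c=1
Stage 2: ω_r = 1 − (23/49)(0−1) = 72/49
  ⇒ ω_r²/ω_c² = 72/49
Coupling ω_c² = ω_s¹ ⇒ overall = 25/8 × 72/49 = 225/49

225/49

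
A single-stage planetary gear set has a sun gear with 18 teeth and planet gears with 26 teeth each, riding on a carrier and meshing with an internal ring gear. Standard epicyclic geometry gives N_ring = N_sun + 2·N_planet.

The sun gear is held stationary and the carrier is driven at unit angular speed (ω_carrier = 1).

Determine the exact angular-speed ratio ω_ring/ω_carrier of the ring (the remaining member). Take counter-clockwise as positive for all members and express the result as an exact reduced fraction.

44/35

N_ring = 18 + 2·26 = 70
18(ω_s−ω_c) = −70(ω_r−ω_c),  ω_s=0, ω_c=1
ω_r = 1 − (18/70)(0−1) = 44/35
ω_r/ω_c = 44/35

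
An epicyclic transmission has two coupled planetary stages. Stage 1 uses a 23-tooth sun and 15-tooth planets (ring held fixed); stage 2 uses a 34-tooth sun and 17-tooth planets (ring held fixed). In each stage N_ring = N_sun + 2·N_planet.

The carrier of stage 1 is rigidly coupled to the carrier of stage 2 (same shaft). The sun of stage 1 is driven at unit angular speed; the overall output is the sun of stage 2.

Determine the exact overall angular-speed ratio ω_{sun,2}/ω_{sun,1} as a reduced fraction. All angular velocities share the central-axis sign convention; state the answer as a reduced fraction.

69/76

Stage 1: N_ring = 23 + 2·15 = 53
Stage 1: 23(ω_s−ω_c) = −53(ω_r−ω_c),  ω_r=0, ω_s=1
Stage 1: 23(1−ω_c) = −53(0−ω_c)  ⇒  76ω_c = 23  ⇒  ω_c = 23/76
  ⇒ ω_c¹/ω_s¹ = 23/76
Stage 2: N_ring = 34 + 2·17 = 68
Stage 2: 34(ω_s−ω_c) = −68(ω_r−ω_c),  ω_r=0, ω_c=1
Stage 2: ω_s = 1 − (68/34)(0−1) = 3
  ⇒ ω_s²/ω_c² = 3
Coupling ω_c² = ω_c¹ ⇒ overall = 23/76 × 3 = 69/76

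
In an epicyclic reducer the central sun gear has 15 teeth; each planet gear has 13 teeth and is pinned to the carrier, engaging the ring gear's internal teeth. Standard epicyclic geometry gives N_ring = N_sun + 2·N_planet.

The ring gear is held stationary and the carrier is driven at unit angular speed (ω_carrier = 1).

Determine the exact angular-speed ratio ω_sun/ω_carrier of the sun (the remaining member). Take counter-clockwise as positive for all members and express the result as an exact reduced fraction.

N_ring = 15 + 2·13 = 41
15(ω_s−ω_c) = −41(ω_r−ω_c),  ω_r=0, ω_c=1
ω_s = 1 − (41/15)(0−1) = 56/15
ω_s/ω_c = 56/15

56/15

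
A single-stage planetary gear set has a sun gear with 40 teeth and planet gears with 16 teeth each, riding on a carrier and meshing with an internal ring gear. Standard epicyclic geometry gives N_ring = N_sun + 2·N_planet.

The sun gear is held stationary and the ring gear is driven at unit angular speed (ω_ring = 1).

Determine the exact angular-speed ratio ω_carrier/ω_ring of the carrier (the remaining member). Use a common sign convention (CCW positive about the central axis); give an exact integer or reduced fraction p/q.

N_ring = 40 + 2·16 = 72
40(ω_s−ω_c) = −72(ω_r−ω_c),  ω_s=0, ω_r=1
40(0−ω_c) = −72(1−ω_c)  ⇒  112ω_c = 72  ⇒  ω_c = 9/14
ω_c/ω_r = 9/14

9/14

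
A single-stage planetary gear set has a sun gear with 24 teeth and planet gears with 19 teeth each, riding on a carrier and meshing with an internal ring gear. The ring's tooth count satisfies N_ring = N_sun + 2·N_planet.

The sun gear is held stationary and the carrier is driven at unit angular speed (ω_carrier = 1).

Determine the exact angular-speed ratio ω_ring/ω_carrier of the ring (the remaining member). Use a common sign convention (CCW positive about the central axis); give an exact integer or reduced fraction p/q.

43/31

N_ring = 24 + 2·19 = 62
24(ω_s−ω_c) = −62(ω_r−ω_c),  ω_s=0, ω_c=1
ω_r = 1 − (24/62)(0−1) = 43/31
ω_r/ω_c = 43/31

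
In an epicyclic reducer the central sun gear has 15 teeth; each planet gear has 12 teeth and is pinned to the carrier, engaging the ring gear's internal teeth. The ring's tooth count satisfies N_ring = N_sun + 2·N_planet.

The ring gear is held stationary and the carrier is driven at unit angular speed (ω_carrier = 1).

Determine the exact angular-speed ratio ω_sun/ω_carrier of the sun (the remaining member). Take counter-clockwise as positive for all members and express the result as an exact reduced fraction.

18/5

N_ring = 15 + 2·12 = 39
15(ω_s−ω_c) = −39(ω_r−ω_c),  ω_r=0, ω_c=1
ω_s = 1 − (39/15)(0−1) = 18/5
ω_s/ω_c = 18/5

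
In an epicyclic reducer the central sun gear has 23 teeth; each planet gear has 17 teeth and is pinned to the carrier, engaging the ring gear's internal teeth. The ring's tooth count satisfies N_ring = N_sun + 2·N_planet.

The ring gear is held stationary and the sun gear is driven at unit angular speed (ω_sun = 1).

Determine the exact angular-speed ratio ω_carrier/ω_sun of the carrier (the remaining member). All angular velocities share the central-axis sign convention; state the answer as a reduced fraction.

23/80

N_ring = 23 + 2·17 = 57
23(ω_s−ω_c) = −57(ω_r−ω_c),  ω_r=0, ω_s=1
23(1−ω_c) = −57(0−ω_c)  ⇒  80ω_c = 23  ⇒  ω_c = 23/80
ω_c/ω_s = 23/80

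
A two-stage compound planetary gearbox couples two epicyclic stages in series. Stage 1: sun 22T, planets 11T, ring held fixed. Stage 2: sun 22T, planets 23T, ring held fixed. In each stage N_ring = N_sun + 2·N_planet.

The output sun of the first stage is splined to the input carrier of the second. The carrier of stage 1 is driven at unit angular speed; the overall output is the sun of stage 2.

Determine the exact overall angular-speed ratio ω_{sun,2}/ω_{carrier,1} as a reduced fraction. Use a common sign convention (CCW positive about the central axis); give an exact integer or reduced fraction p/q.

135/11

Stage 1: N_ring = 22 + 2·11 = 44
Stage 1: 22(ω_s−ω_c) = −44(ω_r−ω_c),  ω_r=0, ω_c=1
Stage 1: ω_s = 1 − (44/22)(0−1) = 3
  ⇒ ω_s¹/ω_c¹ = 3
Stage 2: N_ring = 22 + 2·23 = 68
Stage 2: 22(ω_s−ω_c) = −68(ω_r−ω_c),  ω_r=0, ω_c=1
Stage 2: ω_s = 1 − (68/22)(0−1) = 45/11
  ⇒ ω_s²/ω_c² = 45/11
Coupling ω_c² = ω_s¹ ⇒ overall = 3 × 45/11 = 135/11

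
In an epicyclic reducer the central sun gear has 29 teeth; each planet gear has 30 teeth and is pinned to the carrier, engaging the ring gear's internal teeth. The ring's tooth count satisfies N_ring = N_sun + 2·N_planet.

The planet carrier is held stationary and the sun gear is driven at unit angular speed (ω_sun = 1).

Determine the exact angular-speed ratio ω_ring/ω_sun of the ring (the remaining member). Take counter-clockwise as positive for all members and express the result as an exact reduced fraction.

N_ring = 29 + 2·30 = 89
29(ω_s−ω_c) = −89(ω_r−ω_c),  ω_c=0, ω_s=1
ω_r = 0 − (29/89)(1−0) = -29/89
ω_r/ω_s = -29/89

-29/89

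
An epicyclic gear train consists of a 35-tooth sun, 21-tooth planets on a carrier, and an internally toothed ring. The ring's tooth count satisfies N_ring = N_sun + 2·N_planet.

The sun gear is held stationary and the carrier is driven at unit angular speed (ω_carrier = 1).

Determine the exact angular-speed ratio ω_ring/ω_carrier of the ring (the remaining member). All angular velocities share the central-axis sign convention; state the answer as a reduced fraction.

N_ring = 35 + 2·21 = 77
35(ω_s−ω_c) = −77(ω_r−ω_c),  ω_s=0, ω_c=1
ω_r = 1 − (35/77)(0−1) = 16/11
ω_r/ω_c = 16/11

16/11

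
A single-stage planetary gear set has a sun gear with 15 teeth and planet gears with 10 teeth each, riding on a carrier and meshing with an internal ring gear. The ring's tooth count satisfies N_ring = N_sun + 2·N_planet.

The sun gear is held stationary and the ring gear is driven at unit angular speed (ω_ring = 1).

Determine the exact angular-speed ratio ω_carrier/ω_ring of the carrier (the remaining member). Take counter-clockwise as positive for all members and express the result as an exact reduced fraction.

N_ring = 15 + 2·10 = 35
15(ω_s−ω_c) = −35(ω_r−ω_c),  ω_s=0, ω_r=1
15(0−ω_c) = −35(1−ω_c)  ⇒  50ω_c = 35  ⇒  ω_c = 7/10
ω_c/ω_r = 7/10

7/10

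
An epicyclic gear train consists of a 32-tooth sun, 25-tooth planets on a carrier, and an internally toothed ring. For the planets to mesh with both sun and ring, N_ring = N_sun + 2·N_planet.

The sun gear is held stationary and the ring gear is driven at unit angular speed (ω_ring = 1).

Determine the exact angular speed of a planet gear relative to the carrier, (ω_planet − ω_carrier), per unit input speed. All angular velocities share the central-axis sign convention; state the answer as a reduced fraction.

N_ring = 32 + 2·25 = 82
32(ω_s−ω_c) = −82(ω_r−ω_c),  ω_s=0, ω_r=1
32(0−ω_c) = −82(1−ω_c)  ⇒  114ω_c = 82  ⇒  ω_c = 41/57
sun–planet: 32·(0−41/57) = −25·(ω_p−ω_c)  ⇒  ω_p−ω_c = −(32/25)·(-41/57) = 1312/1425

1312/1425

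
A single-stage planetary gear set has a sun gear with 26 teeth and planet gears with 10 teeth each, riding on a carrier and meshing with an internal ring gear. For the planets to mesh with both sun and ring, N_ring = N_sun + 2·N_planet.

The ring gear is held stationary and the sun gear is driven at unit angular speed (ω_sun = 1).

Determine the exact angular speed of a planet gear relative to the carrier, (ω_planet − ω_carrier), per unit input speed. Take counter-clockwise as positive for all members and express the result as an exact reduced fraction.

-299/180

N_ring = 26 + 2·10 = 46
26(ω_s−ω_c) = −46(ω_r−ω_c),  ω_r=0, ω_s=1
26(1−ω_c) = −46(0−ω_c)  ⇒  72ω_c = 26  ⇒  ω_c = 13/36
sun–planet: 26·(1−13/36) = −10·(ω_p−ω_c)  ⇒  ω_p−ω_c = −(26/10)·(23/36) = -299/180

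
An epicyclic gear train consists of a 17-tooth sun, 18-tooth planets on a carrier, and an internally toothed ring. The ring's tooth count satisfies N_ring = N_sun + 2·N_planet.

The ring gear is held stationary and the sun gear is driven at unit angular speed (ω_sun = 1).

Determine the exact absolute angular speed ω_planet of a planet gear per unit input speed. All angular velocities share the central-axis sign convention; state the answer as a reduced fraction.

N_ring = 17 + 2·18 = 53
17(ω_s−ω_c) = −53(ω_r−ω_c),  ω_r=0, ω_s=1
17(1−ω_c) = −53(0−ω_c)  ⇒  70ω_c = 17  ⇒  ω_c = 17/70
sun–planet: 17·(1−17/70) = −18·(ω_p−ω_c)  ⇒  ω_p−ω_c = −(17/18)·(53/70) = -901/1260
ω_p = 17/70 − 901/1260 = -17/36

-17/36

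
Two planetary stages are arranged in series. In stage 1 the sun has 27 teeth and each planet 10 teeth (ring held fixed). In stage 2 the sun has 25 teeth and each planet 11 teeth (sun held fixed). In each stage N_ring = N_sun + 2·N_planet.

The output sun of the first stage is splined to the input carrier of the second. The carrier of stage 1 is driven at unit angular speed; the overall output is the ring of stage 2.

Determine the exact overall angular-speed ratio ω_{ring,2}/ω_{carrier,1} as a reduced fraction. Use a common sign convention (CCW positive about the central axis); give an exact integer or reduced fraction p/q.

Stage 1: N_ring = 27 + 2·10 = 47
Stage 1: 27(ω_s−ω_c) = −47(ω_r−ω_c),  ω_r=0, ω_c=1
Stage 1: ω_s = 1 − (47/27)(0−1) = 74/27
  ⇒ ω_s¹/ω_c¹ = 74/27
Stage 2: N_ring = 25 + 2·11 = 47
Stage 2: 25(ω_s−ω_c) = −47(ω_r−ω_c),  ω_s=0, ω_c=1
Stage 2: ω_r = 1 − (25/47)(0−1) = 72/47
  ⇒ ω_r²/ω_c² = 72/47
Coupling ω_c² = ω_s¹ ⇒ overall = 74/27 × 72/47 = 592/141

592/141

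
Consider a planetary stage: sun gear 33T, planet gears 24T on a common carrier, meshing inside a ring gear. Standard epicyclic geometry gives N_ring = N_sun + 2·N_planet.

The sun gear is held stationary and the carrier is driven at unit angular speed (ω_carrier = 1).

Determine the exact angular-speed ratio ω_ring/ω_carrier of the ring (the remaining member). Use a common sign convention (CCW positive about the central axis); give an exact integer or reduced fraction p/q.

N_ring = 33 + 2·24 = 81
33(ω_s−ω_c) = −81(ω_r−ω_c),  ω_s=0, ω_c=1
ω_r = 1 − (33/81)(0−1) = 38/27
ω_r/ω_c = 38/27

38/27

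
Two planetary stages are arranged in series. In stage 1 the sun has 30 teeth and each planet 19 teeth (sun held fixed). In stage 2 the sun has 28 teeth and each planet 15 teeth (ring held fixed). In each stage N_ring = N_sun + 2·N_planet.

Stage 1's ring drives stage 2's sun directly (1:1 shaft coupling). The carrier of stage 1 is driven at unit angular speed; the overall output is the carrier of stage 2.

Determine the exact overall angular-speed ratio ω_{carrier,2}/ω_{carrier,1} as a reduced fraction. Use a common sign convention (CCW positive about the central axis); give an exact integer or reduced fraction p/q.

Stage 1: N_ring = 30 + 2·19 = 68
Stage 1: 30(ω_s−ω_c) = −68(ω_r−ω_c),  ω_s=0, ω_c=1
Stage 1: ω_r = 1 − (30/68)(0−1) = 49/34
  ⇒ ω_r¹/ω_c¹ = 49/34
Stage 2: N_ring = 28 + 2·15 = 58
Stage 2: 28(ω_s−ω_c) = −58(ω_r−ω_c),  ω_r=0, ω_s=1
Stage 2: 28(1−ω_c) = −58(0−ω_c)  ⇒  86ω_c = 28  ⇒  ω_c = 14/43
  ⇒ ω_c²/ω_s² = 14/43
Coupling ω_s² = ω_r¹ ⇒ overall = 49/34 × 14/43 = 343/731

343/731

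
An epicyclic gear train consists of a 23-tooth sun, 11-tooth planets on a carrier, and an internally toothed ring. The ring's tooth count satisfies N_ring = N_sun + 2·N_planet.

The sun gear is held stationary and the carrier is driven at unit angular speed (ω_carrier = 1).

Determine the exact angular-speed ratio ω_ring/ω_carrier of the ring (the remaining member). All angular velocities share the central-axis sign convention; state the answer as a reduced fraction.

68/45

N_ring = 23 + 2·11 = 45
23(ω_s−ω_c) = −45(ω_r−ω_c),  ω_s=0, ω_c=1
ω_r = 1 − (23/45)(0−1) = 68/45
ω_r/ω_c = 68/45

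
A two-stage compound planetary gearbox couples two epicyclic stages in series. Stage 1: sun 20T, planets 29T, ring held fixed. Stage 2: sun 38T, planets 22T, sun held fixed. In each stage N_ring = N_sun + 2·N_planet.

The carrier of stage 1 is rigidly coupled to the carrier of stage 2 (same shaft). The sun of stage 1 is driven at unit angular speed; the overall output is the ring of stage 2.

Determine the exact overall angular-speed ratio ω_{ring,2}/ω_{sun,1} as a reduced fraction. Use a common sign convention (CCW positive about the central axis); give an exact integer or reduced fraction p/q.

Stage 1: N_ring = 20 + 2·29 = 78
Stage 1: 20(ω_s−ω_c) = −78(ω_r−ω_c),  ω_r=0, ω_s=1
Stage 1: 20(1−ω_c) = −78(0−ω_c)  ⇒  98ω_c = 20  ⇒  ω_c = 10/49
  ⇒ ω_c¹/ω_s¹ = 10/49
Stage 2: N_ring = 38 + 2·22 = 82
Stage 2: 38(ω_s−ω_c) = −82(ω_r−ω_c),  ω_s=0, ω_c=1
Stage 2: ω_r = 1 − (38/82)(0−1) = 60/41
  ⇒ ω_r²/ω_c² = 60/41
Coupling ω_c² = ω_c¹ ⇒ overall = 10/49 × 60/41 = 600/2009

600/2009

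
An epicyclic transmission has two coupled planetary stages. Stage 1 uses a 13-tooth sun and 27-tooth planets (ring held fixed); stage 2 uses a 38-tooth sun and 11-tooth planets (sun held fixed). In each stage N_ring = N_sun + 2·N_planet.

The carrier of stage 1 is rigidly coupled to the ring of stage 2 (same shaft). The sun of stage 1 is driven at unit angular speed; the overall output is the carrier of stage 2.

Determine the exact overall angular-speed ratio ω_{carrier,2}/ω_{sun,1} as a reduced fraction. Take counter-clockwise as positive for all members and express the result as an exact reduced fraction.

Stage 1: N_ring = 13 + 2·27 = 67
Stage 1: 13(ω_s−ω_c) = −67(ω_r−ω_c),  ω_r=0, ω_s=1
Stage 1: 13(1−ω_c) = −67(0−ω_c)  ⇒  80ω_c = 13  ⇒  ω_c = 13/80
  ⇒ ω_c¹/ω_s¹ = 13/80
Stage 2: N_ring = 38 + 2·11 = 60
Stage 2: 38(ω_s−ω_c) = −60(ω_r−ω_c),  ω_s=0, ω_r=1
Stage 2: 38(0−ω_c) = −60(1−ω_c)  ⇒  98ω_c = 60  ⇒  ω_c = 30/49
  ⇒ ω_c²/ω_r² = 30/49
Coupling ω_r² = ω_c¹ ⇒ overall = 13/80 × 30/49 = 39/392

39/392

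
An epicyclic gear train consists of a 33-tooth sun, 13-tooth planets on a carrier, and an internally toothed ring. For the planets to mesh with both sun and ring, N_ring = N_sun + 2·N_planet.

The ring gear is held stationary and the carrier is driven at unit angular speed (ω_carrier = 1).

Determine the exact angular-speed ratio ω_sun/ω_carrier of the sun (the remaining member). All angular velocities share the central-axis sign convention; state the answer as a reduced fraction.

92/33

N_ring = 33 + 2·13 = 59
33(ω_s−ω_c) = −59(ω_r−ω_c),  ω_r=0, ω_c=1
ω_s = 1 − (59/33)(0−1) = 92/33
ω_s/ω_c = 92/33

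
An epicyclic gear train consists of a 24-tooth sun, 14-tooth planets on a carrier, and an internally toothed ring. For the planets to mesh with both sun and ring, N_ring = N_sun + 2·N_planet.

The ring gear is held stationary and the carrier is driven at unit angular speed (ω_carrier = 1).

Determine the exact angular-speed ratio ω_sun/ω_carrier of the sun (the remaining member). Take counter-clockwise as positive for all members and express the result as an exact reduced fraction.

N_ring = 24 + 2·14 = 52
24(ω_s−ω_c) = −52(ω_r−ω_c),  ω_r=0, ω_c=1
ω_s = 1 − (52/24)(0−1) = 19/6
ω_s/ω_c = 19/6

19/6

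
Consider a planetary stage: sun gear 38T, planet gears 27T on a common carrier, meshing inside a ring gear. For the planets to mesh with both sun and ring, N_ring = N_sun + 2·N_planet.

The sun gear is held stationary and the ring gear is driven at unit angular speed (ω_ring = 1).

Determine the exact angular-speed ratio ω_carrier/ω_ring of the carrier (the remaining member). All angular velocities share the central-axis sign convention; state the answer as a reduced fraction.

46/65

N_ring = 38 + 2·27 = 92
38(ω_s−ω_c) = −92(ω_r−ω_c),  ω_s=0, ω_r=1
38(0−ω_c) = −92(1−ω_c)  ⇒  130ω_c = 92  ⇒  ω_c = 46/65
ω_c/ω_r = 46/65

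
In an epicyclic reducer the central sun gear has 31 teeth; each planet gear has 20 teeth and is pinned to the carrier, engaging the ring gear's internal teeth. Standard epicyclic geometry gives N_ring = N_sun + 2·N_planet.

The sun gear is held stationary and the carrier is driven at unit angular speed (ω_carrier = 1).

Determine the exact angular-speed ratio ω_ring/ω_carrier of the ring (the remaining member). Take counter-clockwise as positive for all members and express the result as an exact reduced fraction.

N_ring = 31 + 2·20 = 71
31(ω_s−ω_c) = −71(ω_r−ω_c),  ω_s=0, ω_c=1
ω_r = 1 − (31/71)(0−1) = 102/71
ω_r/ω_c = 102/71

102/71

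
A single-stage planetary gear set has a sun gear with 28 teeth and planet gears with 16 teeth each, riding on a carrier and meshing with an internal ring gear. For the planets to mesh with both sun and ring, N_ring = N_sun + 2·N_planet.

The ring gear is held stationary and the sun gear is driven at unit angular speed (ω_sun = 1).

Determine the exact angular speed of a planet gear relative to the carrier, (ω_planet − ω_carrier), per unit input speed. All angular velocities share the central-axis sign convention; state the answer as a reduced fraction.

N_ring = 28 + 2·16 = 60
28(ω_s−ω_c) = −60(ω_r−ω_c),  ω_r=0, ω_s=1
28(1−ω_c) = −60(0−ω_c)  ⇒  88ω_c = 28  ⇒  ω_c = 7/22
sun–planet: 28·(1−7/22) = −16·(ω_p−ω_c)  ⇒  ω_p−ω_c = −(28/16)·(15/22) = -105/88

-105/88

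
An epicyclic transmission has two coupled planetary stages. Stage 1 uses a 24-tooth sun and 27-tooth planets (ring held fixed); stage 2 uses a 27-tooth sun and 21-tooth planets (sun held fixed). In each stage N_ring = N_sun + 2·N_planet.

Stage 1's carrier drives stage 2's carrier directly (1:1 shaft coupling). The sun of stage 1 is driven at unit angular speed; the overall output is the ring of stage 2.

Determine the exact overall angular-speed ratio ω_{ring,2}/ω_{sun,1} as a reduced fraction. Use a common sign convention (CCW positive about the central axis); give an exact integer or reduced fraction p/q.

Stage 1: N_ring = 24 + 2·27 = 78
Stage 1: 24(ω_s−ω_c) = −78(ω_r−ω_c),  ω_r=0, ω_s=1
Stage 1: 24(1−ω_c) = −78(0−ω_c)  ⇒  102ω_c = 24  ⇒  ω_c = 4/17
  ⇒ ω_c¹/ω_s¹ = 4/17
Stage 2: N_ring = 27 + 2·21 = 69
Stage 2: 27(ω_s−ω_c) = −69(ω_r−ω_c),  ω_s=0, ω_c=1
Stage 2: ω_r = 1 − (27/69)(0−1) = 32/23
  ⇒ ω_r²/ω_c² = 32/23
Coupling ω_c² = ω_c¹ ⇒ overall = 4/17 × 32/23 = 128/391

128/391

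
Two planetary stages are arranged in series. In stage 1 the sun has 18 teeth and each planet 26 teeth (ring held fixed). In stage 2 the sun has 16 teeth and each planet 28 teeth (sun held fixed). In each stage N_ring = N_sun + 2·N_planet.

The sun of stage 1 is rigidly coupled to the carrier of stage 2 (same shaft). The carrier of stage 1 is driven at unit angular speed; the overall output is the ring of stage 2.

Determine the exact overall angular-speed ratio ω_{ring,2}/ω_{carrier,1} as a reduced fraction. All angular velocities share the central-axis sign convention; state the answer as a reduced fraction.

Stage 1: N_ring = 18 + 2·26 = 70
Stage 1: 18(ω_s−ω_c) = −70(ω_r−ω_c),  ω_r=0, ω_c=1
Stage 1: ω_s = 1 − (70/18)(0−1) = 44/9
  ⇒ ω_s¹/ω_c¹ = 44/9
Stage 2: N_ring = 16 + 2·28 = 72
Stage 2: 16(ω_s−ω_c) = −72(ω_r−ω_c),  ω_s=0, ω_c=1
Stage 2: ω_r = 1 − (16/72)(0−1) = 11/9
  ⇒ ω_r²/ω_c² = 11/9
Coupling ω_c² = ω_s¹ ⇒ overall = 44/9 × 11/9 = 484/81

484/81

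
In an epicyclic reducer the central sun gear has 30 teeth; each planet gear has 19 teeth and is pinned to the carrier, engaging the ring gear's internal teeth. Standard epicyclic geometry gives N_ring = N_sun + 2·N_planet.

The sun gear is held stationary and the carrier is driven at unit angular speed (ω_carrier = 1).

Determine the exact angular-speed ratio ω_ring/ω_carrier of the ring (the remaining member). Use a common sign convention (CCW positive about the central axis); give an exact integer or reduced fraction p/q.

49/34

N_ring = 30 + 2·19 = 68
30(ω_s−ω_c) = −68(ω_r−ω_c),  ω_s=0, ω_c=1
ω_r = 1 − (30/68)(0−1) = 49/34
ω_r/ω_c = 49/34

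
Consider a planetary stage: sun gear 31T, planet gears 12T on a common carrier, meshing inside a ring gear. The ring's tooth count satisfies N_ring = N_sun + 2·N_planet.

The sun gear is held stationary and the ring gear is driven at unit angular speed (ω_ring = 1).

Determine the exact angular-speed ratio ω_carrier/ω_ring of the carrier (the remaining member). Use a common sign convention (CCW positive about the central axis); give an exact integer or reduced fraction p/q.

N_ring = 31 + 2·12 = 55
31(ω_s−ω_c) = −55(ω_r−ω_c),  ω_s=0, ω_r=1
31(0−ω_c) = −55(1−ω_c)  ⇒  86ω_c = 55  ⇒  ω_c = 55/86
ω_c/ω_r = 55/86

55/86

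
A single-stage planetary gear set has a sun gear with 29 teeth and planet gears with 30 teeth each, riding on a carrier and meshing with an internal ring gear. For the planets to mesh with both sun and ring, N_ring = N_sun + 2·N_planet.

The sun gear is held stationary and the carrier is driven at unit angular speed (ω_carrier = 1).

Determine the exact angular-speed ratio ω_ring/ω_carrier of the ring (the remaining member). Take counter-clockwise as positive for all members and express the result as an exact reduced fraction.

118/89

N_ring = 29 + 2·30 = 89
29(ω_s−ω_c) = −89(ω_r−ω_c),  ω_s=0, ω_c=1
ω_r = 1 − (29/89)(0−1) = 118/89
ω_r/ω_c = 118/89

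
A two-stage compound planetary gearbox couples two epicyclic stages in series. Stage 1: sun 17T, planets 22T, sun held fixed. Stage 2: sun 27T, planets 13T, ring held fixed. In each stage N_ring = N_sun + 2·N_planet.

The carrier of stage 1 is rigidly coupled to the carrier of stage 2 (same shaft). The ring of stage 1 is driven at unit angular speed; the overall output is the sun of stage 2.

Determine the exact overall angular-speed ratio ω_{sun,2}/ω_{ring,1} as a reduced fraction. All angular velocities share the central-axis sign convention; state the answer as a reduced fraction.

Stage 1: N_ring = 17 + 2·22 = 61
Stage 1: 17(ω_s−ω_c) = −61(ω_r−ω_c),  ω_s=0, ω_r=1
Stage 1: 17(0−ω_c) = −61(1−ω_c)  ⇒  78ω_c = 61  ⇒  ω_c = 61/78
  ⇒ ω_c¹/ω_r¹ = 61/78
Stage 2: N_ring = 27 + 2·13 = 53
Stage 2: 27(ω_s−ω_c) = −53(ω_r−ω_c),  ω_r=0, ω_c=1
Stage 2: ω_s = 1 − (53/27)(0−1) = 80/27
  ⇒ ω_s²/ω_c² = 80/27
Coupling ω_c² = ω_c¹ ⇒ overall = 61/78 × 80/27 = 2440/1053

2440/1053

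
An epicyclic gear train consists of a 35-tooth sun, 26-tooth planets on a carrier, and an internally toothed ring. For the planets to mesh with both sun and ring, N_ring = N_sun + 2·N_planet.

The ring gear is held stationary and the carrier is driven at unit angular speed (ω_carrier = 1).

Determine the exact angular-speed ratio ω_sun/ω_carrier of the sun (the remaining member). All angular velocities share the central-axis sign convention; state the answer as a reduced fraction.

N_ring = 35 + 2·26 = 87
35(ω_s−ω_c) = −87(ω_r−ω_c),  ω_r=0, ω_c=1
ω_s = 1 − (87/35)(0−1) = 122/35
ω_s/ω_c = 122/35

122/35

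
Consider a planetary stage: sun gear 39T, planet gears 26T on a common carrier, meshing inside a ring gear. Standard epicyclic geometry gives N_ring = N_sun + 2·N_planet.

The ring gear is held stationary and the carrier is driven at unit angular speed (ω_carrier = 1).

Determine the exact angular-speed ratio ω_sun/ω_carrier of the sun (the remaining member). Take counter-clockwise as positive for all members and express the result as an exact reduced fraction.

10/3

N_ring = 39 + 2·26 = 91
39(ω_s−ω_c) = −91(ω_r−ω_c),  ω_r=0, ω_c=1
ω_s = 1 − (91/39)(0−1) = 10/3
ω_s/ω_c = 10/3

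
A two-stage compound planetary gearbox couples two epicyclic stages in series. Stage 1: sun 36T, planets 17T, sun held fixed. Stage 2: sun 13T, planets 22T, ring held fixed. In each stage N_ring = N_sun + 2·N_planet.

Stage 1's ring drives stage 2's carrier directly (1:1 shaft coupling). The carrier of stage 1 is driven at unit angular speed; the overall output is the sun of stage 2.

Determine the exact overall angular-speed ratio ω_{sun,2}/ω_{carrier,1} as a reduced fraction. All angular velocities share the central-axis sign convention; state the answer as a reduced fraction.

106/13

Stage 1: N_ring = 36 + 2·17 = 70
Stage 1: 36(ω_s−ω_c) = −70(ω_r−ω_c),  ω_s=0, ω_c=1
Stage 1: ω_r = 1 − (36/70)(0−1) = 53/35
  ⇒ ω_r¹/ω_c¹ = 53/35
Stage 2: N_ring = 13 + 2·22 = 57
Stage 2: 13(ω_s−ω_c) = −57(ω_r−ω_c),  ω_r=0, ω_c=1
Stage 2: ω_s = 1 − (57/13)(0−1) = 70/13
  ⇒ ω_s²/ω_c² = 70/13
Coupling ω_c² = ω_r¹ ⇒ overall = 53/35 × 70/13 = 106/13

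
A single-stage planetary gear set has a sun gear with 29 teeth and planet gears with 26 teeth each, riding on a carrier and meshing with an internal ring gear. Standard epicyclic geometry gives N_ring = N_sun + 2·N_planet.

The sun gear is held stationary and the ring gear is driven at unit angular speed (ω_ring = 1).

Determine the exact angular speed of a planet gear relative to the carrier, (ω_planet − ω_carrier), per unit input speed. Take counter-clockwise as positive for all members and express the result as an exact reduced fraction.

2349/2860

N_ring = 29 + 2·26 = 81
29(ω_s−ω_c) = −81(ω_r−ω_c),  ω_s=0, ω_r=1
29(0−ω_c) = −81(1−ω_c)  ⇒  110ω_c = 81  ⇒  ω_c = 81/110
sun–planet: 29·(0−81/110) = −26·(ω_p−ω_c)  ⇒  ω_p−ω_c = −(29/26)·(-81/110) = 2349/2860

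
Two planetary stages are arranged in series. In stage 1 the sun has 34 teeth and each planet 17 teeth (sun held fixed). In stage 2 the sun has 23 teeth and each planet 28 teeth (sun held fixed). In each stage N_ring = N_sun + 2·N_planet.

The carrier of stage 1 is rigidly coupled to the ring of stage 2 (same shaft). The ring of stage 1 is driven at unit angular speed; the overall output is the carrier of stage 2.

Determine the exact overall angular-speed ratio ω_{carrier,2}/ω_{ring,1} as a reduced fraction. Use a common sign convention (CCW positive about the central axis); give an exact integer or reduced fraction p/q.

79/153

Stage 1: N_ring = 34 + 2·17 = 68
Stage 1: 34(ω_s−ω_c) = −68(ω_r−ω_c),  ω_s=0, ω_r=1
Stage 1: 34(0−ω_c) = −68(1−ω_c)  ⇒  102ω_c = 68  ⇒  ω_c = 2/3
  ⇒ ω_c¹/ω_r¹ = 2/3
Stage 2: N_ring = 23 + 2·28 = 79
Stage 2: 23(ω_s−ω_c) = −79(ω_r−ω_c),  ω_s=0, ω_r=1
Stage 2: 23(0−ω_c) = −79(1−ω_c)  ⇒  102ω_c = 79  ⇒  ω_c = 79/102
  ⇒ ω_c²/ω_r² = 79/102
Coupling ω_r² = ω_c¹ ⇒ overall = 2/3 × 79/102 = 79/153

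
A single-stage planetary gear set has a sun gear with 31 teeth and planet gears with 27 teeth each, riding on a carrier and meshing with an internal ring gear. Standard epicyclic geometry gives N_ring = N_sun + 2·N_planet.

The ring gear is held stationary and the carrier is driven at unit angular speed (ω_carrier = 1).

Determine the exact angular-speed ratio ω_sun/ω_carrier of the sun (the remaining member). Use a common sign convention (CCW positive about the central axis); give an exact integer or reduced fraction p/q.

N_ring = 31 + 2·27 = 85
31(ω_s−ω_c) = −85(ω_r−ω_c),  ω_r=0, ω_c=1
ω_s = 1 − (85/31)(0−1) = 116/31
ω_s/ω_c = 116/31

116/31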